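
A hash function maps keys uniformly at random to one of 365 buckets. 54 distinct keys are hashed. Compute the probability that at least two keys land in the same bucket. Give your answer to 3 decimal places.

It's easier to compute the probability that all 54 are distinct.
P(all distinct) = 365/365 · 364/365 · ··· · 312/365 ≈ 0.016.
So the probability of at least one match is 1 − 0.016 = 0.984.

0.984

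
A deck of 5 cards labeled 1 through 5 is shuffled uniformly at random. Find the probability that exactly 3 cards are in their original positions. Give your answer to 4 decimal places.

Choose which 3 of the 5 are fixed: C(5,3) = 10 ways.
The remaining 2 must have no fixed point: D(2) = 1.
P = 10·1/120 = 1/12 ≈ 0.0833.

0.0833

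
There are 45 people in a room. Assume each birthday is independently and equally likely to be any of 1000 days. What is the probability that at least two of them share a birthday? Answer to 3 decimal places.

It's easier to compute the probability that all 45 are distinct.
P(all distinct) = 1000/1000 · 999/1000 · ··· · 956/1000 ≈ 0.366.
So the probability of at least one match is 1 − 0.366 = 0.634.

0.634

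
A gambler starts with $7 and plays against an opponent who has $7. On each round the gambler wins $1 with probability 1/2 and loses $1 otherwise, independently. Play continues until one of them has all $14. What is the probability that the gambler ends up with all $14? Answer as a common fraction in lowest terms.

1/2

With a fair step, P(i) = ½P(i−1) + ½P(i+1) with P(0)=0, P(14)=1 has the linear solution P(i) = i/14.
P(7) = 7/14 = 1/2.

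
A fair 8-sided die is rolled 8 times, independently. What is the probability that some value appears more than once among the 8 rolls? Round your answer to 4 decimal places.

0.9976

P(all 8 different) = 8/8 · 7/8 · ··· · 1/8 ≈ 0.0024.
P(at least two equal) = 1 − 0.0024 = 0.9976.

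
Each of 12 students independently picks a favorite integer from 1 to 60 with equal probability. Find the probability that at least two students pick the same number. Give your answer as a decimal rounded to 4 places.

It's easier to compute the probability that all 12 are distinct.
P(all distinct) = 60/60 · 59/60 · ··· · 49/60 ≈ 0.3079.
So the probability of at least one match is 1 − 0.3079 = 0.6921.

0.6921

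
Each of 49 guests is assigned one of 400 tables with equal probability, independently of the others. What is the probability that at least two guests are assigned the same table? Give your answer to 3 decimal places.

0.953

It's easier to compute the probability that all 49 are distinct.
P(all distinct) = 400/400 · 399/400 · ··· · 352/400 ≈ 0.047.
So the probability of at least one match is 1 − 0.047 = 0.953.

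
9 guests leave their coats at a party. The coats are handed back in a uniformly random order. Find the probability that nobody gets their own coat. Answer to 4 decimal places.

This is the derangement probability: permutations of 9 with no fixed point.
D(9) = 9! · (1 − 1/1! + 1/2! − ··· + (−1)^9/9!) = 133496.
P = 133496/362880 = 16687/45360 ≈ 0.3679.

0.3679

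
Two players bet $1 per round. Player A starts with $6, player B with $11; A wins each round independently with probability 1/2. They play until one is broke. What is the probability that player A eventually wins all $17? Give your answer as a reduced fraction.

With a fair step, P(i) = ½P(i−1) + ½P(i+1) with P(0)=0, P(17)=1 has the linear solution P(i) = i/17.
P(6) = 6/17.

6/17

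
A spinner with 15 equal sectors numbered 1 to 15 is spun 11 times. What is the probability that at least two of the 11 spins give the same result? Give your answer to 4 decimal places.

0.9937

P(all 11 different) = 15/15 · 14/15 · ··· · 5/15 ≈ 0.0063.
P(at least two equal) = 1 − 0.0063 = 0.9937.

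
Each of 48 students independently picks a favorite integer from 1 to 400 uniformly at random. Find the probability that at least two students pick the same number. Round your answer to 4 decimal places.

0.9471

It's easier to compute the probability that all 48 are distinct.
P(all distinct) = 400/400 · 399/400 · ··· · 353/400 ≈ 0.0529.
So the probability of at least one match is 1 − 0.0529 = 0.9471.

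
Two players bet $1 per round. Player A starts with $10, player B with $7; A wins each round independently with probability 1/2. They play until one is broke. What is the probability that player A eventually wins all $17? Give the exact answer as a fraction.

10/17

With a fair step, P(i) = ½P(i−1) + ½P(i+1) with P(0)=0, P(17)=1 has the linear solution P(i) = i/17.
P(10) = 10/17.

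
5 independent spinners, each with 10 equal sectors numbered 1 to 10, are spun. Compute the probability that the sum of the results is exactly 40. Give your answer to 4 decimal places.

There are 10^5 = 100000 equally likely outcomes.
The number of ordered 5-tuples from {1,…,10} summing to 40 is 996.
P(sum = 40) = 996/100000 = 249/25000 ≈ 0.0100.

0.0100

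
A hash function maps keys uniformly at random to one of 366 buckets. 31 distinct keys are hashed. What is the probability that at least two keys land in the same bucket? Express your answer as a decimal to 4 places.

0.7295

It's easier to compute the probability that all 31 are distinct.
P(all distinct) = 366/366 · 365/366 · ··· · 336/366 ≈ 0.2705.
So the probability of at least one match is 1 − 0.2705 = 0.7295.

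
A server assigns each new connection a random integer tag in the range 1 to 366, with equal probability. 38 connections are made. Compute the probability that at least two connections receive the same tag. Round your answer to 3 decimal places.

It's easier to compute the probability that all 38 are distinct.
P(all distinct) = 366/366 · 365/366 · ··· · 329/366 ≈ 0.137.
So the probability of at least one match is 1 − 0.137 = 0.863.

0.863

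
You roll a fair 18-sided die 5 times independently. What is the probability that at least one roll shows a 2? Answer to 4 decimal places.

P(no roll shows a 2) = (17/18)^5 ≈ 0.7514.
P(at least one) = 1 − 0.7514 = 0.2486.

0.2486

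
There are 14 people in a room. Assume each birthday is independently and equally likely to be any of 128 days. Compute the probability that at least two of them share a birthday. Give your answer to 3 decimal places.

It's easier to compute the probability that all 14 are distinct.
P(all distinct) = 128/128 · 127/128 · ··· · 115/128 ≈ 0.478.
So the probability of at least one match is 1 − 0.478 = 0.522.

0.522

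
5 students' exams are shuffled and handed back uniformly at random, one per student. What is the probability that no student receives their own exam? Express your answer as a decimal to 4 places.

0.3667

This is the derangement probability: permutations of 5 with no fixed point.
D(5) = 5! · (1 − 1/1! + 1/2! − ··· + (−1)^5/5!) = 44.
P = 44/120 = 11/30 ≈ 0.3667.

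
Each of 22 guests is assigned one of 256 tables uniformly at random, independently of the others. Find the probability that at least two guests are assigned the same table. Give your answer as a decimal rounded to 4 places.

0.6049

It's easier to compute the probability that all 22 are distinct.
P(all distinct) = 256/256 · 255/256 · ··· · 235/256 ≈ 0.3951.
So the probability of at least one match is 1 − 0.3951 = 0.6049.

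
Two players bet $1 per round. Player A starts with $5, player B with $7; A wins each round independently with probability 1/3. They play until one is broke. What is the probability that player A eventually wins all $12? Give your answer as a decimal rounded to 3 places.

0.008

Let r = q/p = (2/3)/(1/3) = 2. The recurrence P(i) = p·P(i+1) + q·P(i−1) with P(0)=0, P(12)=1 gives P(i) = (1 − r^i)/(1 − r^12).
P(5) = (1 − (2)^5) / (1 − (2)^12) = 31/4095 ≈ 0.008.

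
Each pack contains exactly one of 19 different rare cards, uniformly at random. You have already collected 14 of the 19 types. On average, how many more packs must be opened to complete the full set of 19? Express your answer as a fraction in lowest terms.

2603/60

Starting from 14 distinct types, each trial gives a new one with probability (19−i)/19 when i types are held, so the wait for the next new type is 19/(19−i).
E = 19/5 + 19/4 + 19/3 + 19/2 + 19/1 = 2603/60.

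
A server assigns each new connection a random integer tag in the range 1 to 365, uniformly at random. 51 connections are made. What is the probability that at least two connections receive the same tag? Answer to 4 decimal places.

It's easier to compute the probability that all 51 are distinct.
P(all distinct) = 365/365 · 364/365 · ··· · 315/365 ≈ 0.0256.
So the probability of at least one match is 1 − 0.0256 = 0.9744.

0.9744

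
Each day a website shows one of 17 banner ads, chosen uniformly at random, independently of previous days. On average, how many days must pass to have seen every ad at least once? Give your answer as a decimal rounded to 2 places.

58.47

After i distinct types are collected, each trial gives a new one with probability (17−i)/17, so the expected wait for the next new type is 17/(17−i).
E = 17/17 + 17/16 + 17/15 + 17/14 + 17/13 + 17/12 + 17/11 + 17/10 + 17/9 + 17/8 + 17/7 + 17/6 + 17/5 + 17/4 + 17/3 + 17/2 + 17/1 = 42142223/720720 ≈ 58.47.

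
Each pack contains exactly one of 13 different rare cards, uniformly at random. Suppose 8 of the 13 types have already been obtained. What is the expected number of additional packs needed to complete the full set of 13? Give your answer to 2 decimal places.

29.68

Starting from 8 distinct types, each trial gives a new one with probability (13−i)/13 when i types are held, so the wait for the next new type is 13/(13−i).
E = 13/5 + 13/4 + 13/3 + 13/2 + 13/1 = 1781/60 ≈ 29.68.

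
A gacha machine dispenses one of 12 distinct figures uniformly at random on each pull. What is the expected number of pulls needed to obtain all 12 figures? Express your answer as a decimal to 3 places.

After i distinct types are collected, each trial gives a new one with probability (12−i)/12, so the expected wait for the next new type is 12/(12−i).
E = 12/12 + 12/11 + 12/10 + 12/9 + 12/8 + 12/7 + 12/6 + 12/5 + 12/4 + 12/3 + 12/2 + 12/1 = 86021/2310 ≈ 37.239.

37.239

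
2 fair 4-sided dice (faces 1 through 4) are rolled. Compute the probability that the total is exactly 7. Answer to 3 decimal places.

0.125

There are 4^2 = 16 equally likely outcomes.
The number of ordered 2-tuples from {1,…,4} summing to 7 is 2.
P(sum = 7) = 2/16 = 1/8 ≈ 0.125.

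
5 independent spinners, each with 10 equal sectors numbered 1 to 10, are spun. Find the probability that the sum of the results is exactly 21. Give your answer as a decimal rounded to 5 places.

0.03795

There are 10^5 = 100000 equally likely outcomes.
The number of ordered 5-tuples from {1,…,10} summing to 21 is 3795.
P(sum = 21) = 3795/100000 = 759/20000 ≈ 0.03795.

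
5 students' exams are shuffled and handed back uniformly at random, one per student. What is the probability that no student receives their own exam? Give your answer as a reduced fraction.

This is the derangement probability: permutations of 5 with no fixed point.
D(5) = 5! · (1 − 1/1! + 1/2! − ··· + (−1)^5/5!) = 44.
P = 44/120 = 11/30.

11/30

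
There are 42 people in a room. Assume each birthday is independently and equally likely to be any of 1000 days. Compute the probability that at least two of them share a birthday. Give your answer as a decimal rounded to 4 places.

0.5824

It's easier to compute the probability that all 42 are distinct.
P(all distinct) = 1000/1000 · 999/1000 · ··· · 959/1000 ≈ 0.4176.
So the probability of at least one match is 1 − 0.4176 = 0.5824.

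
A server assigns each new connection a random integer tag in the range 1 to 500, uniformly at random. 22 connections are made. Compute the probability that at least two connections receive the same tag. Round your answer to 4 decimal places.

0.3742

It's easier to compute the probability that all 22 are distinct.
P(all distinct) = 500/500 · 499/500 · ··· · 479/500 ≈ 0.6258.
So the probability of at least one match is 1 − 0.6258 = 0.3742.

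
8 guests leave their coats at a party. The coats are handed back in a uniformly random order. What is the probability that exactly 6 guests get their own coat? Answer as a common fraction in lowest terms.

1/1440

Choose which 6 of the 8 are fixed: C(8,6) = 28 ways.
The remaining 2 must have no fixed point: D(2) = 1.
P = 28·1/40320 = 1/1440.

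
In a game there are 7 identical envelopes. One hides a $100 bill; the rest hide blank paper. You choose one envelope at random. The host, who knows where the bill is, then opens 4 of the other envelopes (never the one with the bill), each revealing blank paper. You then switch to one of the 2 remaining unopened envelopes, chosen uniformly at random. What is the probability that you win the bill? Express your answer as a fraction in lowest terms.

Your original envelope holds the bill with probability 1/7, so the other 6 collectively hold it with probability 6/7.
The host can always find 4 empty envelopes to open, so the reveals don't change that 6/7; it is now spread over the 2 remaining unopened envelopes.
P(win by switching) = (6/7) · (1/2) = 3/7.

3/7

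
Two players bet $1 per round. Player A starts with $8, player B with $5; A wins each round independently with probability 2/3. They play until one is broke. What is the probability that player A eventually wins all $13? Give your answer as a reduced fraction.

Let r = q/p = (1/3)/(2/3) = 1/2. The recurrence P(i) = p·P(i+1) + q·P(i−1) with P(0)=0, P(13)=1 gives P(i) = (1 − r^i)/(1 − r^13).
P(8) = (1 − (1/2)^8) / (1 − (1/2)^13) = 8160/8191.

8160/8191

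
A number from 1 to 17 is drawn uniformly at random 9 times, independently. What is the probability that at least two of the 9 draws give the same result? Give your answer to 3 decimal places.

P(all 9 different) = 17/17 · 16/17 · ··· · 9/17 ≈ 0.074.
P(at least two equal) = 1 − 0.074 = 0.926.

0.926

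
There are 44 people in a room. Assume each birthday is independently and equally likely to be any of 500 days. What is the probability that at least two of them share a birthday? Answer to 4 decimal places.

It's easier to compute the probability that all 44 are distinct.
P(all distinct) = 500/500 · 499/500 · ··· · 457/500 ≈ 0.1424.
So the probability of at least one match is 1 − 0.1424 = 0.8576.

0.8576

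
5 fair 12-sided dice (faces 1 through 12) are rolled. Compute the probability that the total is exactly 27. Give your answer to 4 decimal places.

There are 12^5 = 248832 equally likely outcomes.
The number of ordered 5-tuples from {1,…,12} summing to 27 is 9945.
P(sum = 27) = 9945/248832 = 1105/27648 ≈ 0.0400.

0.0400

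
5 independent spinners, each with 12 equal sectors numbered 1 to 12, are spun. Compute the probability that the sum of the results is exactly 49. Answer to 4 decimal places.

There are 12^5 = 248832 equally likely outcomes.
The number of ordered 5-tuples from {1,…,12} summing to 49 is 1365.
P(sum = 49) = 1365/248832 = 455/82944 ≈ 0.0055.

0.0055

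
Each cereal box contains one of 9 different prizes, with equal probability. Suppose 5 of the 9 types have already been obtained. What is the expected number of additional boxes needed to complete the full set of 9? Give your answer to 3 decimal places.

Starting from 5 distinct types, each trial gives a new one with probability (9−i)/9 when i types are held, so the wait for the next new type is 9/(9−i).
E = 9/4 + 9/3 + 9/2 + 9/1 = 75/4 ≈ 18.750.

18.750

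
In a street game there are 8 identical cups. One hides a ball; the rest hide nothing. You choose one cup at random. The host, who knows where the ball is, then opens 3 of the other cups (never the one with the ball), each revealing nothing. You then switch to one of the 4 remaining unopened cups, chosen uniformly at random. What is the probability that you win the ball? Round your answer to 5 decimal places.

0.21875

Your original cup holds the ball with probability 1/8, so the other 7 collectively hold it with probability 7/8.
The host can always find 3 empty cups to open, so the reveals don't change that 7/8; it is now spread over the 4 remaining unopened cups.
P(win by switching) = (7/8) · (1/4) = 7/32 ≈ 0.21875.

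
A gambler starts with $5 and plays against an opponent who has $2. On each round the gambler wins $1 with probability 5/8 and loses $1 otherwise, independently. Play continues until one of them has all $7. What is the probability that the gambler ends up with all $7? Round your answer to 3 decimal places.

Let r = q/p = (3/8)/(5/8) = 3/5. The recurrence P(i) = p·P(i+1) + q·P(i−1) with P(0)=0, P(7)=1 gives P(i) = (1 − r^i)/(1 − r^7).
P(5) = (1 − (3/5)^5) / (1 − (3/5)^7) = 36025/37969 ≈ 0.949.

0.949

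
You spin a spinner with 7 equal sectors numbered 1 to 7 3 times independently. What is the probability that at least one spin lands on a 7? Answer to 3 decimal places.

0.370

P(no spin lands on a 7) = (6/7)^3 ≈ 0.630.
P(at least one) = 1 − 0.630 = 0.370.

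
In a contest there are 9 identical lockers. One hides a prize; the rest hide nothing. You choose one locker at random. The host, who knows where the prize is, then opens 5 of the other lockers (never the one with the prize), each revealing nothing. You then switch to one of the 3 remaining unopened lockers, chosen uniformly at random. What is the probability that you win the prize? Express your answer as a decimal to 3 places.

Your original locker holds the prize with probability 1/9, so the other 8 collectively hold it with probability 8/9.
The host can always find 5 empty lockers to open, so the reveals don't change that 8/9; it is now spread over the 3 remaining unopened lockers.
P(win by switching) = (8/9) · (1/3) = 8/27 ≈ 0.296.

0.296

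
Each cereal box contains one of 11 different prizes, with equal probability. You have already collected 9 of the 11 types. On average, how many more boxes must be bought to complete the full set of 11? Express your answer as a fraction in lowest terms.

Starting from 9 distinct types, each trial gives a new one with probability (11−i)/11 when i types are held, so the wait for the next new type is 11/(11−i).
E = 11/2 + 11/1 = 33/2.

33/2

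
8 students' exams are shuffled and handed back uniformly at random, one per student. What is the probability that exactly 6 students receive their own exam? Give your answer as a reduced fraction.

Choose which 6 of the 8 are fixed: C(8,6) = 28 ways.
The remaining 2 must have no fixed point: D(2) = 1.
P = 28·1/40320 = 1/1440.

1/1440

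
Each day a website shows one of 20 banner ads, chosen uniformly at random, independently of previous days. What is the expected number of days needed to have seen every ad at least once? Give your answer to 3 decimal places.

After i distinct types are collected, each trial gives a new one with probability (20−i)/20, so the expected wait for the next new type is 20/(20−i).
E = 20/20 + 20/19 + 20/18 + 20/17 + 20/16 + 20/15 + 20/14 + 20/13 + 20/12 + 20/11 + 20/10 + 20/9 + 20/8 + 20/7 + 20/6 + 20/5 + 20/4 + 20/3 + 20/2 + 20/1 = 279175675/3879876 ≈ 71.955.

71.955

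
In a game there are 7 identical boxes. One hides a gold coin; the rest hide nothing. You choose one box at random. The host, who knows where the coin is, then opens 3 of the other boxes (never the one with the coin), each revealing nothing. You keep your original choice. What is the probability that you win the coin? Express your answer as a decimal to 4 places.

0.1429

The host can always open 3 empty boxes regardless of your choice, so the reveals give no information about your original box.
P(win by staying) = 1/7 ≈ 0.1429.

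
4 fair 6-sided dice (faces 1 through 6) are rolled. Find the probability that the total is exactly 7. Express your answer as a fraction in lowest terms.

There are 6^4 = 1296 equally likely outcomes.
The number of ordered 4-tuples from {1,…,6} summing to 7 is 20.
P(sum = 7) = 20/1296 = 5/324.

5/324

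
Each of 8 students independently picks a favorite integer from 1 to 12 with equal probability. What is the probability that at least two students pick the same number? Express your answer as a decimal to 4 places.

0.9536

It's easier to compute the probability that all 8 are distinct.
P(all distinct) = 12/12 · 11/12 · ··· · 5/12 ≈ 0.0464.
So the probability of at least one match is 1 − 0.0464 = 0.9536.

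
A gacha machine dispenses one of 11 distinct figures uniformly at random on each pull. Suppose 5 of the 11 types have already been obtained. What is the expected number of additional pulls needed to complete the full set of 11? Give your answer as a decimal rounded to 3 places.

Starting from 5 distinct types, each trial gives a new one with probability (11−i)/11 when i types are held, so the wait for the next new type is 11/(11−i).
E = 11/6 + 11/5 + 11/4 + 11/3 + 11/2 + 11/1 = 539/20 ≈ 26.950.

26.950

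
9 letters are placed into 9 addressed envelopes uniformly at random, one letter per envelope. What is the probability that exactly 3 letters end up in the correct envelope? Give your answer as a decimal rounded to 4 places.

0.0613

Choose which 3 of the 9 are fixed: C(9,3) = 84 ways.
The remaining 6 must have no fixed point: D(6) = 265.
P = 84·265/362880 = 53/864 ≈ 0.0613.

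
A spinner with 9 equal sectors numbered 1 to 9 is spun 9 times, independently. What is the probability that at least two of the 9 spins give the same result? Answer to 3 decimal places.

0.999

P(all 9 different) = 9/9 · 8/9 · ··· · 1/9 ≈ 0.001.
P(at least two equal) = 1 − 0.001 = 0.999.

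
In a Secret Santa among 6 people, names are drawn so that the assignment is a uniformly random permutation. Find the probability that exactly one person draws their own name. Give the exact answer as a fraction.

Choose which one is fixed: C(6,1) = 6 ways.
The remaining 5 must have no fixed point: D(5) = 44.
P = 6·44/720 = 11/30.

11/30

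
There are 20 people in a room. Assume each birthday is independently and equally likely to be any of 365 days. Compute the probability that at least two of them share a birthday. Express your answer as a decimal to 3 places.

0.411

It's easier to compute the probability that all 20 are distinct.
P(all distinct) = 365/365 · 364/365 · ··· · 346/365 ≈ 0.589.
So the probability of at least one match is 1 − 0.589 = 0.411.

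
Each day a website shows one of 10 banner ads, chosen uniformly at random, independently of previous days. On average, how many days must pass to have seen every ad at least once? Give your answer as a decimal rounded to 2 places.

29.29

After i distinct types are collected, each trial gives a new one with probability (10−i)/10, so the expected wait for the next new type is 10/(10−i).
E = 10/10 + 10/9 + 10/8 + 10/7 + 10/6 + 10/5 + 10/4 + 10/3 + 10/2 + 10/1 = 7381/252 ≈ 29.29.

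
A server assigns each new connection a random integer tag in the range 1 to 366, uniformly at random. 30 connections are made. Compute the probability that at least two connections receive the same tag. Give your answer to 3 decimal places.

0.705

It's easier to compute the probability that all 30 are distinct.
P(all distinct) = 366/366 · 365/366 · ··· · 337/366 ≈ 0.295.
So the probability of at least one match is 1 − 0.295 = 0.705.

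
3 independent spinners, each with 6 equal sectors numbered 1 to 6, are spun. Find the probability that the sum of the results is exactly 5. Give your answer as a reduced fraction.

There are 6^3 = 216 equally likely outcomes.
The number of ordered 3-tuples from {1,…,6} summing to 5 is 6.
P(sum = 5) = 6/216 = 1/36.

1/36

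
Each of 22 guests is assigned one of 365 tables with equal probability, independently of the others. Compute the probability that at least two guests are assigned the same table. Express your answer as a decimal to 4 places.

It's easier to compute the probability that all 22 are distinct.
P(all distinct) = 365/365 · 364/365 · ··· · 344/365 ≈ 0.5243.
So the probability of at least one match is 1 − 0.5243 = 0.4757.

0.4757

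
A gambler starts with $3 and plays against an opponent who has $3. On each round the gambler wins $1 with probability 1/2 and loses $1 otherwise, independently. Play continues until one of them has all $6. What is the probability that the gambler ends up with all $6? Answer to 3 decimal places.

With a fair step, P(i) = ½P(i−1) + ½P(i+1) with P(0)=0, P(6)=1 has the linear solution P(i) = i/6.
P(3) = 3/6 = 1/2 ≈ 0.500.

0.500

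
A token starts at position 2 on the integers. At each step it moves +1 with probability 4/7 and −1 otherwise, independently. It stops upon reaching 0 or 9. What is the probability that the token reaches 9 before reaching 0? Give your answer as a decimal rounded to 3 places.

Let r = q/p = (3/7)/(4/7) = 3/4. The recurrence P(i) = p·P(i+1) + q·P(i−1) with P(0)=0, P(9)=1 gives P(i) = (1 − r^i)/(1 − r^9).
P(2) = (1 − (3/4)^2) / (1 − (3/4)^9) = 114688/242461 ≈ 0.473.

0.473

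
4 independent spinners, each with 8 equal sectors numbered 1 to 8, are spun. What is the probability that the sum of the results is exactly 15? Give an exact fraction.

There are 8^4 = 4096 equally likely outcomes.
The number of ordered 4-tuples from {1,…,8} summing to 15 is 284.
P(sum = 15) = 284/4096 = 71/1024.

71/1024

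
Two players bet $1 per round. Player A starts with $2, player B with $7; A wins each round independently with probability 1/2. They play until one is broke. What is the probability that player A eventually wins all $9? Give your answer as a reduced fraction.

With a fair step, P(i) = ½P(i−1) + ½P(i+1) with P(0)=0, P(9)=1 has the linear solution P(i) = i/9.
P(2) = 2/9.

2/9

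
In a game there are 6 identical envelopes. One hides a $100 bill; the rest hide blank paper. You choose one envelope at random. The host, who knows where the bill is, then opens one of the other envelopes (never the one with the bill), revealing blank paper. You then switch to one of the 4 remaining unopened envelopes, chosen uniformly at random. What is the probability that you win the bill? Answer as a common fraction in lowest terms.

5/24

Your original envelope holds the bill with probability 1/6, so the other 5 collectively hold it with probability 5/6.
The host can always find an empty envelope to open, so this doesn't change that 5/6; it is now spread over the 4 remaining unopened envelopes.
P(win by switching) = (5/6) · (1/4) = 5/24.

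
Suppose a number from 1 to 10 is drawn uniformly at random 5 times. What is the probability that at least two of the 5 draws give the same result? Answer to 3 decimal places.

P(all 5 different) = 10/10 · 9/10 · ··· · 6/10 ≈ 0.302.
P(at least two equal) = 1 − 0.302 = 0.698.

0.698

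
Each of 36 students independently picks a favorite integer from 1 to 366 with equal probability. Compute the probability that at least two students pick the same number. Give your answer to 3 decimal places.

It's easier to compute the probability that all 36 are distinct.
P(all distinct) = 366/366 · 365/366 · ··· · 331/366 ≈ 0.169.
So the probability of at least one match is 1 − 0.169 = 0.831.

0.831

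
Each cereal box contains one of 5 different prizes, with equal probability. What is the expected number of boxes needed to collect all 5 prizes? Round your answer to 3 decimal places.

After i distinct types are collected, each trial gives a new one with probability (5−i)/5, so the expected wait for the next new type is 5/(5−i).
E = 5/5 + 5/4 + 5/3 + 5/2 + 5/1 = 137/12 ≈ 11.417.

11.417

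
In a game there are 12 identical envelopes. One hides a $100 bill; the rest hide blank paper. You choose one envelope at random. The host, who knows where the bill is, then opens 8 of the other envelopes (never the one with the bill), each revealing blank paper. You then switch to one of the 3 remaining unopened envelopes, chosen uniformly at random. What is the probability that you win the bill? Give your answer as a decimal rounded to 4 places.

Your original envelope holds the bill with probability 1/12, so the other 11 collectively hold it with probability 11/12.
The host can always find 8 empty envelopes to open, so the reveals don't change that 11/12; it is now spread over the 3 remaining unopened envelopes.
P(win by switching) = (11/12) · (1/3) = 11/36 ≈ 0.3056.

0.3056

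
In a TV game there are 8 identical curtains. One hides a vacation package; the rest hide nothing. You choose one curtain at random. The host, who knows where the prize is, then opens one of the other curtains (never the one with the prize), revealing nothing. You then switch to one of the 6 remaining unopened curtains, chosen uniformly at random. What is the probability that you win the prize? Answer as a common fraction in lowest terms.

Your original curtain holds the prize with probability 1/8, so the other 7 collectively hold it with probability 7/8.
The host can always find an empty curtain to open, so this doesn't change that 7/8; it is now spread over the 6 remaining unopened curtains.
P(win by switching) = (7/8) · (1/6) = 7/48.

7/48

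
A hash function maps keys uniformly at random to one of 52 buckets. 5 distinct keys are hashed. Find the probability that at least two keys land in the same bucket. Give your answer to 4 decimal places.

It's easier to compute the probability that all 5 are distinct.
P(all distinct) = 52/52 · 51/52 · ··· · 48/52 ≈ 0.8203.
So the probability of at least one match is 1 − 0.8203 = 0.1797.

0.1797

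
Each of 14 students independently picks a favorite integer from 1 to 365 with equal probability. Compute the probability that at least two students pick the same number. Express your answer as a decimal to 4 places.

It's easier to compute the probability that all 14 are distinct.
P(all distinct) = 365/365 · 364/365 · ··· · 352/365 ≈ 0.7769.
So the probability of at least one match is 1 − 0.7769 = 0.2231.

0.2231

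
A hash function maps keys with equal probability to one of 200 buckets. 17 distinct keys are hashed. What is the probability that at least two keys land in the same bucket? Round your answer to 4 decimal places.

It's easier to compute the probability that all 17 are distinct.
P(all distinct) = 200/200 · 199/200 · ··· · 184/200 ≈ 0.4968.
So the probability of at least one match is 1 − 0.4968 = 0.5032.

0.5032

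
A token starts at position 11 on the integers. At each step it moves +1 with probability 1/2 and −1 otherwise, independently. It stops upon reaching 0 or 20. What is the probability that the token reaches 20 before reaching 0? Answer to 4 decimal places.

0.5500

With a fair step, P(i) = ½P(i−1) + ½P(i+1) with P(0)=0, P(20)=1 has the linear solution P(i) = i/20.
P(11) = 11/20 ≈ 0.5500.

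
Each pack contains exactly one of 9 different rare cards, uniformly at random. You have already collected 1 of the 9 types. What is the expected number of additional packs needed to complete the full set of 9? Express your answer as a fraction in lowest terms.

Starting from 1 distinct type, each trial gives a new one with probability (9−i)/9 when i types are held, so the wait for the next new type is 9/(9−i).
E = 9/8 + 9/7 + 9/6 + 9/5 + 9/4 + 9/3 + 9/2 + 9/1 = 6849/280.

6849/280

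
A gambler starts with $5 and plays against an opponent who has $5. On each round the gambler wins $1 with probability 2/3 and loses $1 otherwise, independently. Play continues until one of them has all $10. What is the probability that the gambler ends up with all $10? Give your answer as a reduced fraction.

Let r = q/p = (1/3)/(2/3) = 1/2. The recurrence P(i) = p·P(i+1) + q·P(i−1) with P(0)=0, P(10)=1 gives P(i) = (1 − r^i)/(1 − r^10).
P(5) = (1 − (1/2)^5) / (1 − (1/2)^10) = 32/33.

32/33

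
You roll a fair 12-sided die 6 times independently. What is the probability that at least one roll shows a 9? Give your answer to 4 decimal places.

P(no roll shows a 9) = (11/12)^6 ≈ 0.5933.
P(at least one) = 1 − 0.5933 = 0.4067.

0.4067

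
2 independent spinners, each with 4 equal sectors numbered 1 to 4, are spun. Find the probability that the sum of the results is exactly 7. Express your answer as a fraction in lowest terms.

1/8

There are 4^2 = 16 equally likely outcomes.
The number of ordered 2-tuples from {1,…,4} summing to 7 is 2.
P(sum = 7) = 2/16 = 1/8.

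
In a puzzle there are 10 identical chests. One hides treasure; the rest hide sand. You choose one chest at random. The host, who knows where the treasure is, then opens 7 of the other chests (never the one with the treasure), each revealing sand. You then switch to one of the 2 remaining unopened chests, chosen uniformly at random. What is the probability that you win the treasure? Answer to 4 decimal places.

Your original chest holds the treasure with probability 1/10, so the other 9 collectively hold it with probability 9/10.
The host can always find 7 empty chests to open, so the reveals don't change that 9/10; it is now spread over the 2 remaining unopened chests.
P(win by switching) = (9/10) · (1/2) = 9/20 ≈ 0.4500.

0.4500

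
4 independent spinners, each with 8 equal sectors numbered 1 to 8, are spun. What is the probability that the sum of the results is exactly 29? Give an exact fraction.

There are 8^4 = 4096 equally likely outcomes.
The number of ordered 4-tuples from {1,…,8} summing to 29 is 20.
P(sum = 29) = 20/4096 = 5/1024.

5/1024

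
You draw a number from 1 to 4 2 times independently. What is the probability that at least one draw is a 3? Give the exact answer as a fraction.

7/16

P(no draw is a 3) = (3/4)^2 = 9/16.
P(at least one) = 1 − 9/16 = 7/16.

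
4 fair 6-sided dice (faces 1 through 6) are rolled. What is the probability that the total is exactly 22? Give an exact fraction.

There are 6^4 = 1296 equally likely outcomes.
The number of ordered 4-tuples from {1,…,6} summing to 22 is 10.
P(sum = 22) = 10/1296 = 5/648.

5/648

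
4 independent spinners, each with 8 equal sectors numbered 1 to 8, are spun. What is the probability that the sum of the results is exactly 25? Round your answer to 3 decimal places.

There are 8^4 = 4096 equally likely outcomes.
The number of ordered 4-tuples from {1,…,8} summing to 25 is 120.
P(sum = 25) = 120/4096 = 15/512 ≈ 0.029.

0.029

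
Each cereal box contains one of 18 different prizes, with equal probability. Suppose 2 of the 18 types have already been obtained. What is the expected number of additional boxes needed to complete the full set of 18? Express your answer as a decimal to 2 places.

Starting from 2 distinct types, each trial gives a new one with probability (18−i)/18 when i types are held, so the wait for the next new type is 18/(18−i).
E = 18/16 + 18/15 + 18/14 + 18/13 + 18/12 + 18/11 + 18/10 + 18/9 + 18/8 + 18/7 + 18/6 + 18/5 + 18/4 + 18/3 + 18/2 + 18/1 = 2436559/40040 ≈ 60.85.

60.85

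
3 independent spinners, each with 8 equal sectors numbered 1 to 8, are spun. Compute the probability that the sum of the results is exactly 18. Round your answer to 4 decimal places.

0.0547

There are 8^3 = 512 equally likely outcomes.
The number of ordered 3-tuples from {1,…,8} summing to 18 is 28.
P(sum = 18) = 28/512 = 7/128 ≈ 0.0547.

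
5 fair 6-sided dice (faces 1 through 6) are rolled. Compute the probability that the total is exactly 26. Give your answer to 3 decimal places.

There are 6^5 = 7776 equally likely outcomes.
The number of ordered 5-tuples from {1,…,6} summing to 26 is 70.
P(sum = 26) = 70/7776 = 35/3888 ≈ 0.009.

0.009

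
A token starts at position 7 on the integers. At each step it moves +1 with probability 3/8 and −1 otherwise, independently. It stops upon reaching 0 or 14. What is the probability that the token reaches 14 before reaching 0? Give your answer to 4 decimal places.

Let r = q/p = (5/8)/(3/8) = 5/3. The recurrence P(i) = p·P(i+1) + q·P(i−1) with P(0)=0, P(14)=1 gives P(i) = (1 − r^i)/(1 − r^14).
P(7) = (1 − (5/3)^7) / (1 − (5/3)^14) = 2187/80312 ≈ 0.0272.

0.0272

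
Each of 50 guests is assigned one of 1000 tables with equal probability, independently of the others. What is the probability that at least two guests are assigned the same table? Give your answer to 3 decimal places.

0.712

It's easier to compute the probability that all 50 are distinct.
P(all distinct) = 1000/1000 · 999/1000 · ··· · 951/1000 ≈ 0.288.
So the probability of at least one match is 1 − 0.288 = 0.712.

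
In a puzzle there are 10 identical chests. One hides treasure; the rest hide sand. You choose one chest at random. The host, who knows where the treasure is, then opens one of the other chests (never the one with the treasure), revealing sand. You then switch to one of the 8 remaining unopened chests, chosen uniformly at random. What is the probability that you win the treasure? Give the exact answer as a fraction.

9/80

Your original chest holds the treasure with probability 1/10, so the other 9 collectively hold it with probability 9/10.
The host can always find an empty chest to open, so this doesn't change that 9/10; it is now spread over the 8 remaining unopened chests.
P(win by switching) = (9/10) · (1/8) = 9/80.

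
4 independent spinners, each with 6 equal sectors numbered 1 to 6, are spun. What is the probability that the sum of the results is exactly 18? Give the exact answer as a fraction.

There are 6^4 = 1296 equally likely outcomes.
The number of ordered 4-tuples from {1,…,6} summing to 18 is 80.
P(sum = 18) = 80/1296 = 5/81.

5/81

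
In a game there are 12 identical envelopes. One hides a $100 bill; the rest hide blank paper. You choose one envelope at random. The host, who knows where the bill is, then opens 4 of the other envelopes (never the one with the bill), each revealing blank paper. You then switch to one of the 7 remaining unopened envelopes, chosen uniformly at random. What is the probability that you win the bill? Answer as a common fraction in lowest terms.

11/84

Your original envelope holds the bill with probability 1/12, so the other 11 collectively hold it with probability 11/12.
The host can always find 4 empty envelopes to open, so the reveals don't change that 11/12; it is now spread over the 7 remaining unopened envelopes.
P(win by switching) = (11/12) · (1/7) = 11/84.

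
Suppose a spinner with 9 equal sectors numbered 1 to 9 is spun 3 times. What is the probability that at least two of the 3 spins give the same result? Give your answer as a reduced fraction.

P(all 3 different) = 9/9 · 8/9 · ··· · 7/9 = 56/81.
P(at least two equal) = 1 − 56/81 = 25/81.

25/81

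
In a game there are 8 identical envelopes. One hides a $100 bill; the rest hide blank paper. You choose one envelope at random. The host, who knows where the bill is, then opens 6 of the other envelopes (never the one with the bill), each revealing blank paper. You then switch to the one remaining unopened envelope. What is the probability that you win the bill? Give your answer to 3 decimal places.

0.875

Your original envelope holds the bill with probability 1/8, so the other 7 collectively hold it with probability 7/8.
The host can always find 6 empty envelopes to open, so the reveals don't change that 7/8; it is now spread over the 1 remaining unopened envelope.
P(win by switching) = (7/8) · (1/1) = 7/8 ≈ 0.875.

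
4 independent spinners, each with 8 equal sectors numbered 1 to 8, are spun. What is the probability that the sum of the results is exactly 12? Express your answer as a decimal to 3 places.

There are 8^4 = 4096 equally likely outcomes.
The number of ordered 4-tuples from {1,…,8} summing to 12 is 161.
P(sum = 12) = 161/4096 ≈ 0.039.

0.039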